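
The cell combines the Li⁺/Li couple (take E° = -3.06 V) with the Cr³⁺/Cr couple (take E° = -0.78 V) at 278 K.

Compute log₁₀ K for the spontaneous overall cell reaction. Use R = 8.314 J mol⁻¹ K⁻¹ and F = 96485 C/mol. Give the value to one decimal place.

Cathode: Cr³⁺/Cr; anode: Li⁺/Li. E°cell = (-0.78) − (-3.06) = +2.28 V, with n = 3.
ΔG° = −nFE° = −RT ln K, so ln K = nFE°/(RT) = (3)(96485)(+2.28) / ((8.314)(278)) = 285.536.
log₁₀ K = 285.536 / ln 10 = 124.0.

124.0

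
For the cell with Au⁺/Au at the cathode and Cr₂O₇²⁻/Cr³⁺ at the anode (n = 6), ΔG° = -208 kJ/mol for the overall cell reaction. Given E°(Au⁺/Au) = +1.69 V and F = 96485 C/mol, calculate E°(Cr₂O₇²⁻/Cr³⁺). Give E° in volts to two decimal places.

+1.33 V

E°cell = −ΔG°/(nF) = −(-208×10³)/((6)(96485)) = +0.359 V.
Since Au⁺/Au is the cathode and Cr₂O₇²⁻/Cr³⁺ the anode, E°cell = E°(Au⁺/Au) − E°(Cr₂O₇²⁻/Cr³⁺).
So E°(Cr₂O₇²⁻/Cr³⁺) = E°(Au⁺/Au) − E°cell = (+1.69) − (+0.359) = +1.33 V.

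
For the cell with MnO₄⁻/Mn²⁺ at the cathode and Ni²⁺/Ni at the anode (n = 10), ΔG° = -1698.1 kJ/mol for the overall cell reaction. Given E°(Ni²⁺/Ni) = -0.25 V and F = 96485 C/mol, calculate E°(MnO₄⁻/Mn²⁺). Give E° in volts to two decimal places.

+1.51 V

E°cell = −ΔG°/(nF) = −(-1698.1×10³)/((10)(96485)) = +1.760 V.
Since MnO₄⁻/Mn²⁺ is the cathode and Ni²⁺/Ni the anode, E°cell = E°(MnO₄⁻/Mn²⁺) − E°(Ni²⁺/Ni).
So E°(MnO₄⁻/Mn²⁺) = E°cell + E°(Ni²⁺/Ni) = +1.760 + (-0.25) = +1.51 V.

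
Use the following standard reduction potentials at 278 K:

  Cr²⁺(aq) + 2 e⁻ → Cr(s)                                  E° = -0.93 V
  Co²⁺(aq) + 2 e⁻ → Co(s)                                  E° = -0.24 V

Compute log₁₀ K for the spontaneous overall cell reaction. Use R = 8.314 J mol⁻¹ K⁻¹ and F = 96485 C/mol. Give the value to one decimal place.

Cathode: Co²⁺/Co; anode: Cr²⁺/Cr. E°cell = (-0.24) − (-0.93) = +0.69 V, with n = 2.
ΔG° = −nFE° = −RT ln K, so ln K = nFE°/(RT) = (2)(96485)(+0.69) / ((8.314)(278)) = 57.608.
log₁₀ K = 57.608 / ln 10 = 25.0.

25.0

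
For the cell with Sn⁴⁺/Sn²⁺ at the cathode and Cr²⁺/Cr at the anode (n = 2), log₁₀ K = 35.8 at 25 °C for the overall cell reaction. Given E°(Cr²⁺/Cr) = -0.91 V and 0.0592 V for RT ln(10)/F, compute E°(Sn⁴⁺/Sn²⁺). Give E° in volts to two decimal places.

+0.15 V

E°cell = (0.0592/n)·log K = (0.0592/2)(35.8) = +1.060 V.
Since Sn⁴⁺/Sn²⁺ is the cathode and Cr²⁺/Cr the anode, E°cell = E°(Sn⁴⁺/Sn²⁺) − E°(Cr²⁺/Cr).
So E°(Sn⁴⁺/Sn²⁺) = E°cell + E°(Cr²⁺/Cr) = +1.060 + (-0.91) = +0.15 V.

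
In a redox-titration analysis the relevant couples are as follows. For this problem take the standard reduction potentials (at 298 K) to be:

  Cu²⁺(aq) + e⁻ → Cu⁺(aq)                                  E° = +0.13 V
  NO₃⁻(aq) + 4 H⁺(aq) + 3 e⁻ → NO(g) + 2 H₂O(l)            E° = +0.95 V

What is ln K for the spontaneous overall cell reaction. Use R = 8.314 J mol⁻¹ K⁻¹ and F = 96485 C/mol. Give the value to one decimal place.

95.8

Cathode: NO₃⁻/NO; anode: Cu²⁺/Cu⁺. E°cell = (+0.95) − (+0.13) = +0.82 V, with n = 3.
ΔG° = −nFE° = −RT ln K, so ln K = nFE°/(RT) = (3)(96485)(+0.82) / ((8.314)(298)) = 95.801.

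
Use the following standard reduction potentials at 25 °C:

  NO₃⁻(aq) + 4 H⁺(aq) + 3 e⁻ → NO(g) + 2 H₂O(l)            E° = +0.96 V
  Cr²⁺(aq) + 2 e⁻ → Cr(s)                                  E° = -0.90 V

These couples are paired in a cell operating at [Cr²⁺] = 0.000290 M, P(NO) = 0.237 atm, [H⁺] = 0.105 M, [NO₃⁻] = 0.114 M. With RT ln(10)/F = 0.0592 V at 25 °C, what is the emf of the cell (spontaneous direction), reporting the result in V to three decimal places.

NO₃⁻/NO is the cathode (higher E°), Cr²⁺/Cr the anode: E°cell = +0.96 − (-0.90) = +1.86 V, n = 6.
Overall: 2 NO₃⁻(aq) + 8 H⁺(aq) + 3 Cr(s) → 2 NO(g) + 4 H₂O(l) + 3 Cr²⁺(aq)
Q = P(NO)^2·[Cr²⁺]^3 / ([NO₃⁻]^2·[H⁺]^8); log Q = -2.147.
E = E° − (0.0592/n) log Q = +1.86 − (0.0592/6)(-2.147) = +1.881 V.

+1.881 V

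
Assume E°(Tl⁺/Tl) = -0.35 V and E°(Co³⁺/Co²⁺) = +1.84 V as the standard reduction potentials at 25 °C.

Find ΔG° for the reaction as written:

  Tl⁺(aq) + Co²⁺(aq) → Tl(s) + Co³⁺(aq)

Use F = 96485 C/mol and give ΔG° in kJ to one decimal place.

+211.3 kJ

As written, Tl⁺/Tl is reduced (cathode) and Co³⁺/Co²⁺ is oxidised (anode), so E°cell = (-0.35) − (+1.84) = -2.19 V.
Balancing electrons gives n = 1.
ΔG° = −nFE° = −(1)(96485)(-2.19) = 211,302 J = +211.3 kJ.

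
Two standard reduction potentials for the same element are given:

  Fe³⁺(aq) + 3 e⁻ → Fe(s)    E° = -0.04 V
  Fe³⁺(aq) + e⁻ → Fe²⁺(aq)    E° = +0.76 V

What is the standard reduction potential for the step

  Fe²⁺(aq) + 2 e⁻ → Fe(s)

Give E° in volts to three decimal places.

Sequential free energies add, so n₃E°₃ = n₁E°₁ + n₂E°₂.
With n₃ = 3, and the known step contributing 1×(+0.76) V, the unknown satisfies 2·E° = 3×(-0.04) − 1×(+0.76) = -0.880.
E° = -0.880 / 2 = -0.440 V.

-0.440 V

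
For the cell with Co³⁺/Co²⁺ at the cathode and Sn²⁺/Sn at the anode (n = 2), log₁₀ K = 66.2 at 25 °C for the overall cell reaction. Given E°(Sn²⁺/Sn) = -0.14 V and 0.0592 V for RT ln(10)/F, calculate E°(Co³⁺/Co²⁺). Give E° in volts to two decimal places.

E°cell = (0.0592/n)·log K = (0.0592/2)(66.2) = +1.960 V.
Since Co³⁺/Co²⁺ is the cathode and Sn²⁺/Sn the anode, E°cell = E°(Co³⁺/Co²⁺) − E°(Sn²⁺/Sn).
So E°(Co³⁺/Co²⁺) = E°cell + E°(Sn²⁺/Sn) = +1.960 + (-0.14) = +1.82 V.

+1.82 V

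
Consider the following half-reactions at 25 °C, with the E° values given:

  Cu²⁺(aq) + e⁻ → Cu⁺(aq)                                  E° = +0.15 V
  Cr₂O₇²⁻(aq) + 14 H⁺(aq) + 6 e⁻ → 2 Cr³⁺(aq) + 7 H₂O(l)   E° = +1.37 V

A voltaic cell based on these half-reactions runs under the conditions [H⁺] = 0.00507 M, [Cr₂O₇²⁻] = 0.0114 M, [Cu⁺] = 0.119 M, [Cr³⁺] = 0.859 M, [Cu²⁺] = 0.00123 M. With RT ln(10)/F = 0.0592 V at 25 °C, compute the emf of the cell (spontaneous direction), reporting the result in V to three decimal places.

Cr₂O₇²⁻/Cr³⁺ is the cathode (higher E°), Cu²⁺/Cu⁺ the anode: E°cell = +1.37 − (+0.15) = +1.22 V, n = 6.
Overall: Cr₂O₇²⁻(aq) + 14 H⁺(aq) + 6 Cu⁺(aq) → 2 Cr³⁺(aq) + 7 H₂O(l) + 6 Cu²⁺(aq)
Q = [Cr³⁺]^2·[Cu²⁺]^6 / ([Cr₂O₇²⁻]·[H⁺]^14·[Cu⁺]^6); log Q = 22.027.
E = E° − (0.0592/n) log Q = +1.22 − (0.0592/6)(22.027) = +1.003 V.

+1.003 V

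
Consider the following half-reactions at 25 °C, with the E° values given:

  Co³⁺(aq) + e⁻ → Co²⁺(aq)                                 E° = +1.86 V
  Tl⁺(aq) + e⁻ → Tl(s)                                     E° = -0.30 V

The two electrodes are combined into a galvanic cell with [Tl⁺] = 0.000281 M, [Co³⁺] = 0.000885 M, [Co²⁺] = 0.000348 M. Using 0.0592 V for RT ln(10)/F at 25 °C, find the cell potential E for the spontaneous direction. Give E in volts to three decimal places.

Co³⁺/Co²⁺ is the cathode (higher E°), Tl⁺/Tl the anode: E°cell = +1.86 − (-0.30) = +2.16 V, n = 1.
Overall: Co³⁺(aq) + Tl(s) → Co²⁺(aq) + Tl⁺(aq)
Q = [Co²⁺]·[Tl⁺] / ([Co³⁺]); log Q = -3.957.
E = E° − (0.0592/n) log Q = +2.16 − (0.0592/1)(-3.957) = +2.394 V.

+2.394 V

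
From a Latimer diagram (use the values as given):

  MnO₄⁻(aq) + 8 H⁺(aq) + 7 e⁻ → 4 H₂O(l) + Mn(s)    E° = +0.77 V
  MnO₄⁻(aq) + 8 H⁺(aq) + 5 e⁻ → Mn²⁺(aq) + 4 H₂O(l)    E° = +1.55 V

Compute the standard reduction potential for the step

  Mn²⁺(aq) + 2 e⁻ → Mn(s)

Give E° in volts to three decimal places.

Sequential free energies add, so n₃E°₃ = n₁E°₁ + n₂E°₂.
With n₃ = 7, and the known step contributing 5×(+1.55) V, the unknown satisfies 2·E° = 7×(+0.77) − 5×(+1.55) = -2.360.
E° = -2.360 / 2 = -1.180 V.

-1.180 V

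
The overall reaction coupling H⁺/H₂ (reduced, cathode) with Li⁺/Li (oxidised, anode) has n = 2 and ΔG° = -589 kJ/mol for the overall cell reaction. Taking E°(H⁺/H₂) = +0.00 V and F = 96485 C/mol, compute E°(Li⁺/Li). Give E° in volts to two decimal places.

-3.05 V

E°cell = −ΔG°/(nF) = −(-589×10³)/((2)(96485)) = +3.052 V.
Since H⁺/H₂ is the cathode and Li⁺/Li the anode, E°cell = E°(H⁺/H₂) − E°(Li⁺/Li).
So E°(Li⁺/Li) = E°(H⁺/H₂) − E°cell = (+0.00) − (+3.052) = -3.05 V.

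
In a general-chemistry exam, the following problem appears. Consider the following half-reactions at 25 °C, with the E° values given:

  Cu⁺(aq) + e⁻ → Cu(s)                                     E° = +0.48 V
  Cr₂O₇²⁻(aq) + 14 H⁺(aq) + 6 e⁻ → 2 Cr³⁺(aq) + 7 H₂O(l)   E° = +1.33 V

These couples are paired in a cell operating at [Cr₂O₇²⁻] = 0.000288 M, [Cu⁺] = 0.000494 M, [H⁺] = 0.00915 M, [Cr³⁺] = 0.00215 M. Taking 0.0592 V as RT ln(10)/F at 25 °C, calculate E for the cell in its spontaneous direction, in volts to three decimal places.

+0.782 V

Cr₂O₇²⁻/Cr³⁺ is the cathode (higher E°), Cu⁺/Cu the anode: E°cell = +1.33 − (+0.48) = +0.85 V, n = 6.
Overall: Cr₂O₇²⁻(aq) + 14 H⁺(aq) + 6 Cu(s) → 2 Cr³⁺(aq) + 7 H₂O(l) + 6 Cu⁺(aq)
Q = [Cr³⁺]^2·[Cu⁺]^6 / ([Cr₂O₇²⁻]·[H⁺]^14); log Q = 6.908.
E = E° − (0.0592/n) log Q = +0.85 − (0.0592/6)(6.908) = +0.782 V.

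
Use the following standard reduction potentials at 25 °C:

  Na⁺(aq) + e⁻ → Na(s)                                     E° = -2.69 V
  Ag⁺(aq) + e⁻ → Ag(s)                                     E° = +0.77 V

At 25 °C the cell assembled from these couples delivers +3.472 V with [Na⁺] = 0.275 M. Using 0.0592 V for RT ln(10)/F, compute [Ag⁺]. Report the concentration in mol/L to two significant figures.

Ag⁺/Ag is the cathode, Na⁺/Na the anode: E°cell = +3.46 V, n = 1.
Overall reaction: Ag⁺(aq) + Na(s) → Ag(s) + Na⁺(aq); Q = [Na⁺]^1/[Ag⁺]^1.
From E = E° − (0.0592/n) log Q: log Q = (E° − E)·n/0.0592 = (+3.46 − (+3.472))·1/0.0592 = -0.2027.
So 1·log[Ag⁺] = 1·log(0.275) − log Q = -0.5607 − (-0.2027) = -0.3580; [Ag⁺] = 10^(-0.3580) ≈ 0.44 M.

0.44 M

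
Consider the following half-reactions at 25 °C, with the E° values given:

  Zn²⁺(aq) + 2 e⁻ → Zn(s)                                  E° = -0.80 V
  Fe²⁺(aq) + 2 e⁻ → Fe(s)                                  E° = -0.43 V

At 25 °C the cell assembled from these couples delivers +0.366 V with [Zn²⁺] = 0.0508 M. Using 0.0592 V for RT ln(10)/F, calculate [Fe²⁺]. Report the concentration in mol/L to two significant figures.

Fe²⁺/Fe is the cathode, Zn²⁺/Zn the anode: E°cell = +0.37 V, n = 2.
Overall reaction: Fe²⁺(aq) + Zn(s) → Fe(s) + Zn²⁺(aq); Q = [Zn²⁺]^1/[Fe²⁺]^1.
From E = E° − (0.0592/n) log Q: log Q = (E° − E)·n/0.0592 = (+0.37 − (+0.366))·2/0.0592 = 0.1351.
So 1·log[Fe²⁺] = 1·log(0.0508) − log Q = -1.2941 − (0.1351) = -1.4292; [Fe²⁺] = 10^(-1.4292) ≈ 0.037 M.

0.037 M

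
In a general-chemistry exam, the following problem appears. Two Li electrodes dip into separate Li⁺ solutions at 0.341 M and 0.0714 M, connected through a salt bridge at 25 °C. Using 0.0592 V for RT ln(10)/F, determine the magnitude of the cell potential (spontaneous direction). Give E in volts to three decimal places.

For a concentration cell E°cell = 0. The 0.341 M side is the cathode (reduction is favoured where [Li⁺] is higher).
With n = 1, E = −(0.0592/1) log([Li⁺]ₐₙ/[Li⁺]꜀ₐₜ) = −(0.0592/1) log(0.0714/0.341) = −(0.0592/1)(-0.679) = +0.040 V.

+0.040 V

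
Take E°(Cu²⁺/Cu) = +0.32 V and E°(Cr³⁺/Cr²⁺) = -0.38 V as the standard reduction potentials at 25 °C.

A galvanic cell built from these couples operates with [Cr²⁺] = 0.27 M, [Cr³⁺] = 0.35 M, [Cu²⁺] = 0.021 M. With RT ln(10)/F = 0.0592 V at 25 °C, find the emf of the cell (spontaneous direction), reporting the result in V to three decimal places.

Cu²⁺/Cu is the cathode (higher E°), Cr³⁺/Cr²⁺ the anode: E°cell = +0.32 − (-0.38) = +0.70 V, n = 2.
Overall: Cu²⁺(aq) + 2 Cr²⁺(aq) → Cu(s) + 2 Cr³⁺(aq)
Q = [Cr³⁺]^2 / ([Cu²⁺]·[Cr²⁺]^2); log Q = 1.903.
E = E° − (0.0592/n) log Q = +0.70 − (0.0592/2)(1.903) = +0.644 V.

+0.644 V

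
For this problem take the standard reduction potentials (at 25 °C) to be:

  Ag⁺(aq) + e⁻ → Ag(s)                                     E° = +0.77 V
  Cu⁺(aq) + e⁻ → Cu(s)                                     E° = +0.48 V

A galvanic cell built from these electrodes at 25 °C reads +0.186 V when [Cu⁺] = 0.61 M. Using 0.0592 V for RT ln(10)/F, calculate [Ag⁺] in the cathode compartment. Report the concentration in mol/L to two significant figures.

Ag⁺/Ag is the cathode, Cu⁺/Cu the anode: E°cell = +0.29 V, n = 1.
Overall reaction: Ag⁺(aq) + Cu(s) → Ag(s) + Cu⁺(aq); Q = [Cu⁺]^1/[Ag⁺]^1.
From E = E° − (0.0592/n) log Q: log Q = (E° − E)·n/0.0592 = (+0.29 − (+0.186))·1/0.0592 = 1.7568.
So 1·log[Ag⁺] = 1·log(0.61) − log Q = -0.2147 − (1.7568) = -1.9715; [Ag⁺] = 10^(-1.9715) ≈ 0.011 M.

0.011 M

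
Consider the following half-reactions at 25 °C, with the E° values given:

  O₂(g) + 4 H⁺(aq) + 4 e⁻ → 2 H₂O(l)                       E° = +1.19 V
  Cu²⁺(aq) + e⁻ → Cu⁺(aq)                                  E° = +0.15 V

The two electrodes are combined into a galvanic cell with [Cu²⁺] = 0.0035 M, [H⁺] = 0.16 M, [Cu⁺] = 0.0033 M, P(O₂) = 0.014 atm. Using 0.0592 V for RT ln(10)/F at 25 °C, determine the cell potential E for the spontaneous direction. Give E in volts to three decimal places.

O₂/H₂O is the cathode (higher E°), Cu²⁺/Cu⁺ the anode: E°cell = +1.19 − (+0.15) = +1.04 V, n = 4.
Overall: O₂(g) + 4 H⁺(aq) + 4 Cu⁺(aq) → 2 H₂O(l) + 4 Cu²⁺(aq)
Q = [Cu²⁺]^4 / (P(O₂)·[H⁺]^4·[Cu⁺]^4); log Q = 5.140.
E = E° − (0.0592/n) log Q = +1.04 − (0.0592/4)(5.140) = +0.964 V.

+0.964 V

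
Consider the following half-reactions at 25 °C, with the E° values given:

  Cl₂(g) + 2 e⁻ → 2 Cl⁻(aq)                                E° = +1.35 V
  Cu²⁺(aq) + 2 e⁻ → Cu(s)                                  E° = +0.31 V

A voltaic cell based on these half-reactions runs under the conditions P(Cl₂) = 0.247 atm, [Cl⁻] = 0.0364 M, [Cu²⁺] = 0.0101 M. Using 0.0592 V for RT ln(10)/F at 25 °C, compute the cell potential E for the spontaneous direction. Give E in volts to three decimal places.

+1.166 V

Cl₂/Cl⁻ is the cathode (higher E°), Cu²⁺/Cu the anode: E°cell = +1.35 − (+0.31) = +1.04 V, n = 2.
Overall: Cl₂(g) + Cu(s) → 2 Cl⁻(aq) + Cu²⁺(aq)
Q = [Cl⁻]^2·[Cu²⁺] / (P(Cl₂)); log Q = -4.266.
E = E° − (0.0592/n) log Q = +1.04 − (0.0592/2)(-4.266) = +1.166 V.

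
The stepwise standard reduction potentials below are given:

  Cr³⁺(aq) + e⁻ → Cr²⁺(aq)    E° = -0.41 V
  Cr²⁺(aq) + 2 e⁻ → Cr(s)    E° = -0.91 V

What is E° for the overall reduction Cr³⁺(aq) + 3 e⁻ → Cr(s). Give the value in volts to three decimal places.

-0.743 V

Standard free energies of sequential steps add: ΔG°₃ = ΔG°₁ + ΔG°₂, so n₃E°₃ = n₁E°₁ + n₂E°₂.
E°₃ = (1×-0.41 + 2×-0.91) / 3 = (-2.230) / 3 = -0.743 V.
E° values themselves are not directly additive — weighting by electron count is essential.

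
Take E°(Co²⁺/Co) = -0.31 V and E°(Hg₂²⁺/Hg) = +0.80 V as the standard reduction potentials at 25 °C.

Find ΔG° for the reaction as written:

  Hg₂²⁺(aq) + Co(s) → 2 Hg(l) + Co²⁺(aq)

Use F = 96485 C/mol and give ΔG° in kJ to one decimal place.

-214.2 kJ

As written, Hg₂²⁺/Hg is reduced (cathode) and Co²⁺/Co is oxidised (anode), so E°cell = (+0.80) − (-0.31) = +1.11 V.
Balancing electrons gives n = 2.
ΔG° = −nFE° = −(2)(96485)(+1.11) = -214,197 J = -214.2 kJ.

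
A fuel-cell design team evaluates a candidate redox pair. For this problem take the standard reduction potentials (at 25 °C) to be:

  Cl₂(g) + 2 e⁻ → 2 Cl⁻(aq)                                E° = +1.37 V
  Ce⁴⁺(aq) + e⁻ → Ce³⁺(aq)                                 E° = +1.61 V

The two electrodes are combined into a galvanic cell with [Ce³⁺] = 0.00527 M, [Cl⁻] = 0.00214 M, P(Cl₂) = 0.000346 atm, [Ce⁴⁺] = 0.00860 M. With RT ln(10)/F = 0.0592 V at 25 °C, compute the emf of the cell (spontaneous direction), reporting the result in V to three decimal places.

Ce⁴⁺/Ce³⁺ is the cathode (higher E°), Cl₂/Cl⁻ the anode: E°cell = +1.61 − (+1.37) = +0.24 V, n = 2.
Overall: 2 Ce⁴⁺(aq) + 2 Cl⁻(aq) → 2 Ce³⁺(aq) + Cl₂(g)
Q = [Ce³⁺]^2·P(Cl₂) / ([Ce⁴⁺]^2·[Cl⁻]^2); log Q = 1.453.
E = E° − (0.0592/n) log Q = +0.24 − (0.0592/2)(1.453) = +0.197 V.

+0.197 V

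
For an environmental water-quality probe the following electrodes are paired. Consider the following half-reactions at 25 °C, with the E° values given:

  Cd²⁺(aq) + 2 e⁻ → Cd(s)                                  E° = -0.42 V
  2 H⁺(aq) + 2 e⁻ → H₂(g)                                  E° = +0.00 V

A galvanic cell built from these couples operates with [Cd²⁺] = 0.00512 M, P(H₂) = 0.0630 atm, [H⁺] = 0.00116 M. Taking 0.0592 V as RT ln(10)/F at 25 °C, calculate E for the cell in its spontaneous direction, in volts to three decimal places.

+0.350 V

H⁺/H₂ is the cathode (higher E°), Cd²⁺/Cd the anode: E°cell = +0.00 − (-0.42) = +0.42 V, n = 2.
Overall: 2 H⁺(aq) + Cd(s) → H₂(g) + Cd²⁺(aq)
Q = P(H₂)·[Cd²⁺] / ([H⁺]^2); log Q = 2.380.
E = E° − (0.0592/n) log Q = +0.42 − (0.0592/2)(2.380) = +0.350 V.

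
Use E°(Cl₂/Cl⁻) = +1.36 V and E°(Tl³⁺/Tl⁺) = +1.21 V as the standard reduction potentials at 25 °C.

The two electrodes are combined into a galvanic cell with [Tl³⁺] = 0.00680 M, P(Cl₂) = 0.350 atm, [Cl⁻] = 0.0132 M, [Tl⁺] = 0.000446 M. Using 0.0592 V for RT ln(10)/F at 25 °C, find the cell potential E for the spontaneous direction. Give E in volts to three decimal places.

Cl₂/Cl⁻ is the cathode (higher E°), Tl³⁺/Tl⁺ the anode: E°cell = +1.36 − (+1.21) = +0.15 V, n = 2.
Overall: Cl₂(g) + Tl⁺(aq) → 2 Cl⁻(aq) + Tl³⁺(aq)
Q = [Cl⁻]^2·[Tl³⁺] / (P(Cl₂)·[Tl⁺]); log Q = -2.120.
E = E° − (0.0592/n) log Q = +0.15 − (0.0592/2)(-2.120) = +0.213 V.

+0.213 V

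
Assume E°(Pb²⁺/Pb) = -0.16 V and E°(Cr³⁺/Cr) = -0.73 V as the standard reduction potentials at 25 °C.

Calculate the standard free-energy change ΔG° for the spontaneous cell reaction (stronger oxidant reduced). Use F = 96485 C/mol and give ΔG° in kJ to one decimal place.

-330.0 kJ

Pb²⁺/Pb (E° = -0.16 V) is the cathode; Cr³⁺/Cr (E° = -0.73 V) is the anode, so E°cell = +0.57 V.
Balancing electrons gives n = 6 (lcm of 2 and 3).
ΔG° = −nFE° = −(6)(96485)(+0.57) = -329,979 J = -330.0 kJ.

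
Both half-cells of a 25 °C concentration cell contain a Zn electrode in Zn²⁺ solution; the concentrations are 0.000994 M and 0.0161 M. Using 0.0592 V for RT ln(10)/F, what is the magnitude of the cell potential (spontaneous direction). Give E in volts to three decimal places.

+0.036 V

For a concentration cell E°cell = 0. The 0.0161 M side is the cathode (reduction is favoured where [Zn²⁺] is higher).
With n = 2, E = −(0.0592/2) log([Zn²⁺]ₐₙ/[Zn²⁺]꜀ₐₜ) = −(0.0592/2) log(0.000994/0.0161) = −(0.0592/2)(-1.209) = +0.036 V.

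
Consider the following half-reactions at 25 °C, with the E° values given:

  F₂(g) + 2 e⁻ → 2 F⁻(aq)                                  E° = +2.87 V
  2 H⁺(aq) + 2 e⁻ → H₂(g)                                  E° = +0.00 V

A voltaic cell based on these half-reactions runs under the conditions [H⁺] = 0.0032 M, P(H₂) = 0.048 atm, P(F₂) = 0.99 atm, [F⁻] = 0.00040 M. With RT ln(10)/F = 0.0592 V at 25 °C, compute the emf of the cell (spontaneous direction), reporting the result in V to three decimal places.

+3.180 V

F₂/F⁻ is the cathode (higher E°), H⁺/H₂ the anode: E°cell = +2.87 − (+0.00) = +2.87 V, n = 2.
Overall: F₂(g) + H₂(g) → 2 F⁻(aq) + 2 H⁺(aq)
Q = [F⁻]^2·[H⁺]^2 / (P(F₂)·P(H₂)); log Q = -10.462.
E = E° − (0.0592/n) log Q = +2.87 − (0.0592/2)(-10.462) = +3.180 V.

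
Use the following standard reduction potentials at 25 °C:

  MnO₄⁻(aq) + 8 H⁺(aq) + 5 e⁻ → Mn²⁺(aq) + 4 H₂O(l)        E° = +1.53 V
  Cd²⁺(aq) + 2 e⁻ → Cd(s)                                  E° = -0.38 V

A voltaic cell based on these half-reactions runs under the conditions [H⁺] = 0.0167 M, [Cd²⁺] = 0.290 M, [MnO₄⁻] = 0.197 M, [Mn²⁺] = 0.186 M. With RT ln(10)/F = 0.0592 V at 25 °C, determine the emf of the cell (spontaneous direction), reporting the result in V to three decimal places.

+1.758 V

MnO₄⁻/Mn²⁺ is the cathode (higher E°), Cd²⁺/Cd the anode: E°cell = +1.53 − (-0.38) = +1.91 V, n = 10.
Overall: 2 MnO₄⁻(aq) + 16 H⁺(aq) + 5 Cd(s) → 2 Mn²⁺(aq) + 8 H₂O(l) + 5 Cd²⁺(aq)
Q = [Mn²⁺]^2·[Cd²⁺]^5 / ([MnO₄⁻]^2·[H⁺]^16); log Q = 25.699.
E = E° − (0.0592/n) log Q = +1.91 − (0.0592/10)(25.699) = +1.758 V.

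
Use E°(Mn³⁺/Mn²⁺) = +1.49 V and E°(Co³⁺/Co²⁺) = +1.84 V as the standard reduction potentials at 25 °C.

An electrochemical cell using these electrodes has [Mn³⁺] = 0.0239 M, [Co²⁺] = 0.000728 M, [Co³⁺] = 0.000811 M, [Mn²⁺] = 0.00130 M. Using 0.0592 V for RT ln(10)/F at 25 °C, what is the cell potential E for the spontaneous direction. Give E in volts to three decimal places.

+0.278 V

Co³⁺/Co²⁺ is the cathode (higher E°), Mn³⁺/Mn²⁺ the anode: E°cell = +1.84 − (+1.49) = +0.35 V, n = 1.
Overall: Co³⁺(aq) + Mn²⁺(aq) → Co²⁺(aq) + Mn³⁺(aq)
Q = [Co²⁺]·[Mn³⁺] / ([Co³⁺]·[Mn²⁺]); log Q = 1.218.
E = E° − (0.0592/n) log Q = +0.35 − (0.0592/1)(1.218) = +0.278 V.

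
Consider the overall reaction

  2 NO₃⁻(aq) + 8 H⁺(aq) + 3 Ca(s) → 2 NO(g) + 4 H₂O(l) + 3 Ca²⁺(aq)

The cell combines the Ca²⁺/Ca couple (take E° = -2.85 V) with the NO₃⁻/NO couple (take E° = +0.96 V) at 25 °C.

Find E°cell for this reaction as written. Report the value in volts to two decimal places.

The NO₃⁻/NO couple has the higher reduction potential, so it is the cathode; Ca²⁺/Ca is oxidised at the anode.
E°cell = E°(cathode) − E°(anode) = (+0.96) − (-2.85) = +3.81 V.
Since E°cell > 0, the reaction is spontaneous under standard conditions.

+3.81 V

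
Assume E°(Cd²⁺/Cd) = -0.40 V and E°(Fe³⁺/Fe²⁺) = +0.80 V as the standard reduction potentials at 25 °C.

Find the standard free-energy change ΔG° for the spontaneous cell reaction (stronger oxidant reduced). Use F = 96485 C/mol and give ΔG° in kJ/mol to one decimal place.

-231.6 kJ/mol

Fe³⁺/Fe²⁺ (E° = +0.80 V) is the cathode; Cd²⁺/Cd (E° = -0.40 V) is the anode, so E°cell = +1.20 V.
Balancing electrons gives n = 2 (lcm of 1 and 2).
ΔG° = −nFE° = −(2)(96485)(+1.20) = -231,564 J = -231.6 kJ/mol.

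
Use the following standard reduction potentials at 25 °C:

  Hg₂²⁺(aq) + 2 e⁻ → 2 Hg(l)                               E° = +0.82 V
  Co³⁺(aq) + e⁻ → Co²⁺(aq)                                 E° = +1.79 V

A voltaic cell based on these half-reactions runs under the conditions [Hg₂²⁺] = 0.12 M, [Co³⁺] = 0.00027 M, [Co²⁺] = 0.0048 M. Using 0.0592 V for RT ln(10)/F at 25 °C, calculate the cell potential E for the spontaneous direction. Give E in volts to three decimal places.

+0.923 V

Co³⁺/Co²⁺ is the cathode (higher E°), Hg₂²⁺/Hg the anode: E°cell = +1.79 − (+0.82) = +0.97 V, n = 2.
Overall: 2 Co³⁺(aq) + 2 Hg(l) → 2 Co²⁺(aq) + Hg₂²⁺(aq)
Q = [Co²⁺]^2·[Hg₂²⁺] / ([Co³⁺]^2); log Q = 1.579.
E = E° − (0.0592/n) log Q = +0.97 − (0.0592/2)(1.579) = +0.923 V.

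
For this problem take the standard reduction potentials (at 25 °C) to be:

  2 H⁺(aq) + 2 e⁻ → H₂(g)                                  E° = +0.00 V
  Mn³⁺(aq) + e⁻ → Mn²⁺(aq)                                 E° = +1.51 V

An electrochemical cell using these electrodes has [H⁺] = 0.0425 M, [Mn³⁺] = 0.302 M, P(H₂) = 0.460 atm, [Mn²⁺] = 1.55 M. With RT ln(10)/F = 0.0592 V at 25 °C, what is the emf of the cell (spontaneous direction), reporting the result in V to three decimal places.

Mn³⁺/Mn²⁺ is the cathode (higher E°), H⁺/H₂ the anode: E°cell = +1.51 − (+0.00) = +1.51 V, n = 2.
Overall: 2 Mn³⁺(aq) + H₂(g) → 2 Mn²⁺(aq) + 2 H⁺(aq)
Q = [Mn²⁺]^2·[H⁺]^2 / ([Mn³⁺]^2·P(H₂)); log Q = -0.985.
E = E° − (0.0592/n) log Q = +1.51 − (0.0592/2)(-0.985) = +1.539 V.

+1.539 V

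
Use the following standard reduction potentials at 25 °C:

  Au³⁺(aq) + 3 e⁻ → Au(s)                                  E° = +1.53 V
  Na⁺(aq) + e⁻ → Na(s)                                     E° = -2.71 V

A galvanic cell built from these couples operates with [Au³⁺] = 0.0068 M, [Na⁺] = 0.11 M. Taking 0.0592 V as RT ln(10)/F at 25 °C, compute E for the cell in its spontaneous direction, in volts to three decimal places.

Au³⁺/Au is the cathode (higher E°), Na⁺/Na the anode: E°cell = +1.53 − (-2.71) = +4.24 V, n = 3.
Overall: Au³⁺(aq) + 3 Na(s) → Au(s) + 3 Na⁺(aq)
Q = [Na⁺]^3 / ([Au³⁺]); log Q = -0.708.
E = E° − (0.0592/n) log Q = +4.24 − (0.0592/3)(-0.708) = +4.254 V.

+4.254 V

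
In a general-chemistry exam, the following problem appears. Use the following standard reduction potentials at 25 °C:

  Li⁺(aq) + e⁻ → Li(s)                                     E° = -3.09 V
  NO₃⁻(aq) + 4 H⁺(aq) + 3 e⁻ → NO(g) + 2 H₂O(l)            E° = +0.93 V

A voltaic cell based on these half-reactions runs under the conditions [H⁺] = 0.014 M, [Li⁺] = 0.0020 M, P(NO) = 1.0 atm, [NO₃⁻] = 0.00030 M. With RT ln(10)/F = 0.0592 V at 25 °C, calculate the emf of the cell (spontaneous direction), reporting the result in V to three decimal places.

NO₃⁻/NO is the cathode (higher E°), Li⁺/Li the anode: E°cell = +0.93 − (-3.09) = +4.02 V, n = 3.
Overall: NO₃⁻(aq) + 4 H⁺(aq) + 3 Li(s) → NO(g) + 2 H₂O(l) + 3 Li⁺(aq)
Q = P(NO)·[Li⁺]^3 / ([NO₃⁻]·[H⁺]^4); log Q = 2.841.
E = E° − (0.0592/n) log Q = +4.02 − (0.0592/3)(2.841) = +3.964 V.

+3.964 V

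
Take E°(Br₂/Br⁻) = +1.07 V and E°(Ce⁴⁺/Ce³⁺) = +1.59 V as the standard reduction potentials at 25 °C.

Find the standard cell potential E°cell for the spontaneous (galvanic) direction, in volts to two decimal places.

+0.52 V

The Ce⁴⁺/Ce³⁺ couple has the higher reduction potential, so it is the cathode; Br₂/Br⁻ is oxidised at the anode.
E°cell = E°(cathode) − E°(anode) = (+1.59) − (+1.07) = +0.52 V.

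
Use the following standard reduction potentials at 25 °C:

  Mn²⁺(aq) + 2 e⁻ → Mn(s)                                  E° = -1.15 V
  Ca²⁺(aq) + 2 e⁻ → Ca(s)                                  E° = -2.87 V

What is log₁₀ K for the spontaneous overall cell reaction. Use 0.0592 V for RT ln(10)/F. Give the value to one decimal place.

Cathode: Mn²⁺/Mn; anode: Ca²⁺/Ca. E°cell = +1.72 V, n = 2.
log K = nE°cell / 0.0592 = (2)(+1.72) / 0.0592 = 58.1.

58.1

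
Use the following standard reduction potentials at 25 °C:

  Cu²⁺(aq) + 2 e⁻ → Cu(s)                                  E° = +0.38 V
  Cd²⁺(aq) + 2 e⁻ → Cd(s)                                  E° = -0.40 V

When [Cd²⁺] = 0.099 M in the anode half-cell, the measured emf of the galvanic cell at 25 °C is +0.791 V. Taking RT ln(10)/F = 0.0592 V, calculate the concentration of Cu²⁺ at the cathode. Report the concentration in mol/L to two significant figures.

Cu²⁺/Cu is the cathode, Cd²⁺/Cd the anode: E°cell = +0.78 V, n = 2.
Overall reaction: Cu²⁺(aq) + Cd(s) → Cu(s) + Cd²⁺(aq); Q = [Cd²⁺]^1/[Cu²⁺]^1.
From E = E° − (0.0592/n) log Q: log Q = (E° − E)·n/0.0592 = (+0.78 − (+0.791))·2/0.0592 = -0.3716.
So 1·log[Cu²⁺] = 1·log(0.099) − log Q = -1.0044 − (-0.3716) = -0.6328; [Cu²⁺] = 10^(-0.6328) ≈ 0.23 M.

0.23 M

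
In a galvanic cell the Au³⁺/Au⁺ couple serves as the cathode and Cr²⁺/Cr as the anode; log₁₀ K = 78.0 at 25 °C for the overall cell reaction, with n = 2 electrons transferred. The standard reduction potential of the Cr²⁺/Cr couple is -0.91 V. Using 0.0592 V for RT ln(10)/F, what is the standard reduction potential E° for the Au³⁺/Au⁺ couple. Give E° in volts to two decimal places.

E°cell = (0.0592/n)·log K = (0.0592/2)(78.0) = +2.309 V.
Since Au³⁺/Au⁺ is the cathode and Cr²⁺/Cr the anode, E°cell = E°(Au³⁺/Au⁺) − E°(Cr²⁺/Cr).
So E°(Au³⁺/Au⁺) = E°cell + E°(Cr²⁺/Cr) = +2.309 + (-0.91) = +1.40 V.

+1.40 V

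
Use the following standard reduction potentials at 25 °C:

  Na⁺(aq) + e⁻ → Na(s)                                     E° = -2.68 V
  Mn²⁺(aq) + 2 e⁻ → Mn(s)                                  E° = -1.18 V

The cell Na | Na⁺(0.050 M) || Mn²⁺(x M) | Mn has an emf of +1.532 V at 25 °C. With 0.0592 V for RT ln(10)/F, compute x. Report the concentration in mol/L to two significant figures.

Mn²⁺/Mn is the cathode, Na⁺/Na the anode: E°cell = +1.50 V, n = 2.
Overall reaction: Mn²⁺(aq) + 2 Na(s) → Mn(s) + 2 Na⁺(aq); Q = [Na⁺]^2/[Mn²⁺]^1.
From E = E° − (0.0592/n) log Q: log Q = (E° − E)·n/0.0592 = (+1.50 − (+1.532))·2/0.0592 = -1.0811.
So 1·log[Mn²⁺] = 2·log(0.05) − log Q = -2.6021 − (-1.0811) = -1.5210; [Mn²⁺] = 10^(-1.5210) ≈ 0.030 M.

0.030 M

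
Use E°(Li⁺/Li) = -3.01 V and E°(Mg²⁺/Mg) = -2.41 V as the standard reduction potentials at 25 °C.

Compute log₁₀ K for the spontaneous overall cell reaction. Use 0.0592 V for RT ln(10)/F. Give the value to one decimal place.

Cathode: Mg²⁺/Mg; anode: Li⁺/Li. E°cell = +0.60 V, n = 2.
log K = nE°cell / 0.0592 = (2)(+0.60) / 0.0592 = 20.3.

20.3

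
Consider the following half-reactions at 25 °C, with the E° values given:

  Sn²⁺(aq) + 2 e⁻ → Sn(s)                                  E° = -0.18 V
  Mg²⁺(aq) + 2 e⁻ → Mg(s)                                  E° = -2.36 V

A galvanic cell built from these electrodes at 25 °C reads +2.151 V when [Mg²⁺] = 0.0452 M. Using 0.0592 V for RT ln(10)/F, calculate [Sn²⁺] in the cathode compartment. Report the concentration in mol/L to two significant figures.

Sn²⁺/Sn is the cathode, Mg²⁺/Mg the anode: E°cell = +2.18 V, n = 2.
Overall reaction: Sn²⁺(aq) + Mg(s) → Sn(s) + Mg²⁺(aq); Q = [Mg²⁺]^1/[Sn²⁺]^1.
From E = E° − (0.0592/n) log Q: log Q = (E° − E)·n/0.0592 = (+2.18 − (+2.151))·2/0.0592 = 0.9797.
So 1·log[Sn²⁺] = 1·log(0.0452) − log Q = -1.3449 − (0.9797) = -2.3246; [Sn²⁺] = 10^(-2.3246) ≈ 0.0047 M.

0.0047 M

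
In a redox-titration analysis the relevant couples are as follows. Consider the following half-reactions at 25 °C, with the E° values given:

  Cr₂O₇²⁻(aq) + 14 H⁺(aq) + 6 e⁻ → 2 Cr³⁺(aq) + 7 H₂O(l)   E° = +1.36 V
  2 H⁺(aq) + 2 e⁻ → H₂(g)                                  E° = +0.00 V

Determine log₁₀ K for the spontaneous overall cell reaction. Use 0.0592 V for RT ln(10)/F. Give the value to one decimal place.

Cathode: Cr₂O₇²⁻/Cr³⁺; anode: H⁺/H₂. E°cell = +1.36 V, n = 6.
log K = nE°cell / 0.0592 = (6)(+1.36) / 0.0592 = 137.8.

137.8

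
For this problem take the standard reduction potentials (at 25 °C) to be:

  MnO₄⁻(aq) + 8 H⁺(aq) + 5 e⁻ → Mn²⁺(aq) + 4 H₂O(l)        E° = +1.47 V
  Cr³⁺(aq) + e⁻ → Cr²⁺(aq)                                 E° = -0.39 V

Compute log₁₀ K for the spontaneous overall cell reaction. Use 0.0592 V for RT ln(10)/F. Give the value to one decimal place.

Cathode: MnO₄⁻/Mn²⁺; anode: Cr³⁺/Cr²⁺. E°cell = +1.86 V, n = 5.
log K = nE°cell / 0.0592 = (5)(+1.86) / 0.0592 = 157.1.

157.1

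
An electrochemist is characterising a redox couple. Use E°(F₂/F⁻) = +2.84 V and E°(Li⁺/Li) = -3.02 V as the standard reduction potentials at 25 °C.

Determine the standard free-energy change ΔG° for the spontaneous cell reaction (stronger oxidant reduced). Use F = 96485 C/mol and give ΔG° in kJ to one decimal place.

-1130.8 kJ

F₂/F⁻ (E° = +2.84 V) is the cathode; Li⁺/Li (E° = -3.02 V) is the anode, so E°cell = +5.86 V.
Balancing electrons gives n = 2 (lcm of 2 and 1).
ΔG° = −nFE° = −(2)(96485)(+5.86) = -1,130,804 J = -1130.8 kJ.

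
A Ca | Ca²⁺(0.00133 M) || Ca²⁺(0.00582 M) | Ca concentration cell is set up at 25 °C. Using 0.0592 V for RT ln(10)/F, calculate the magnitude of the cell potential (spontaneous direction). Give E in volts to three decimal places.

For a concentration cell E°cell = 0. The 0.00582 M side is the cathode (reduction is favoured where [Ca²⁺] is higher).
With n = 2, E = −(0.0592/2) log([Ca²⁺]ₐₙ/[Ca²⁺]꜀ₐₜ) = −(0.0592/2) log(0.00133/0.00582) = −(0.0592/2)(-0.641) = +0.019 V.

+0.019 V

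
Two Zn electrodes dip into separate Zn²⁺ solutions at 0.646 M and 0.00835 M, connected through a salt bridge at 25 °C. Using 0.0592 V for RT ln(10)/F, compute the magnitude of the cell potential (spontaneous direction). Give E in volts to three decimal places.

+0.056 V

For a concentration cell E°cell = 0. The 0.646 M side is the cathode (reduction is favoured where [Zn²⁺] is higher).
With n = 2, E = −(0.0592/2) log([Zn²⁺]ₐₙ/[Zn²⁺]꜀ₐₜ) = −(0.0592/2) log(0.00835/0.646) = −(0.0592/2)(-1.889) = +0.056 V.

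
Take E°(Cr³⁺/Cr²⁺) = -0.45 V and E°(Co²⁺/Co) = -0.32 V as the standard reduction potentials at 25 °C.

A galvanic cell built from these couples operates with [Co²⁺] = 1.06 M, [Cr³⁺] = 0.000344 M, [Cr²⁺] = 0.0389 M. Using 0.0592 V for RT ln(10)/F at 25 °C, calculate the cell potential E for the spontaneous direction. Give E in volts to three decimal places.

+0.252 V

Co²⁺/Co is the cathode (higher E°), Cr³⁺/Cr²⁺ the anode: E°cell = -0.32 − (-0.45) = +0.13 V, n = 2.
Overall: Co²⁺(aq) + 2 Cr²⁺(aq) → Co(s) + 2 Cr³⁺(aq)
Q = [Cr³⁺]^2 / ([Co²⁺]·[Cr²⁺]^2); log Q = -4.132.
E = E° − (0.0592/n) log Q = +0.13 − (0.0592/2)(-4.132) = +0.252 V.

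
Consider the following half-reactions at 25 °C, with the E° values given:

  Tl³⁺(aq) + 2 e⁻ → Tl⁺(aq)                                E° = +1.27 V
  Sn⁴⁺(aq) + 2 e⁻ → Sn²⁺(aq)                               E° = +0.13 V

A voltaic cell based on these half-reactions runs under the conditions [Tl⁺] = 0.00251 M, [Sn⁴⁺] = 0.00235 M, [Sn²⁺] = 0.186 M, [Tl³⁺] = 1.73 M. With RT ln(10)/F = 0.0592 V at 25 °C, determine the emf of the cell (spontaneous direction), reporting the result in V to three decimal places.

Tl³⁺/Tl⁺ is the cathode (higher E°), Sn⁴⁺/Sn²⁺ the anode: E°cell = +1.27 − (+0.13) = +1.14 V, n = 2.
Overall: Tl³⁺(aq) + Sn²⁺(aq) → Tl⁺(aq) + Sn⁴⁺(aq)
Q = [Tl⁺]·[Sn⁴⁺] / ([Tl³⁺]·[Sn²⁺]); log Q = -4.737.
E = E° − (0.0592/n) log Q = +1.14 − (0.0592/2)(-4.737) = +1.280 V.

+1.280 V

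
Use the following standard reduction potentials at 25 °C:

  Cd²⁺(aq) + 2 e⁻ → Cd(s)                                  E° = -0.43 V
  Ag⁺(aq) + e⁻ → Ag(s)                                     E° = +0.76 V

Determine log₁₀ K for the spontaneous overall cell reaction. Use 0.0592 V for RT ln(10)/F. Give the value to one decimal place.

Cathode: Ag⁺/Ag; anode: Cd²⁺/Cd. E°cell = +1.19 V, n = 2.
log K = nE°cell / 0.0592 = (2)(+1.19) / 0.0592 = 40.2.

40.2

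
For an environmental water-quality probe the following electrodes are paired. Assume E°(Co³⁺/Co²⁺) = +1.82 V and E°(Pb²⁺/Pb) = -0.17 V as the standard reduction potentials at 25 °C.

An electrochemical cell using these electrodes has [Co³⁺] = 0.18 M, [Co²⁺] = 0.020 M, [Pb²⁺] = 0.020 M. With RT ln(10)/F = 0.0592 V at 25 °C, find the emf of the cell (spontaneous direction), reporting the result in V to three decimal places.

Co³⁺/Co²⁺ is the cathode (higher E°), Pb²⁺/Pb the anode: E°cell = +1.82 − (-0.17) = +1.99 V, n = 2.
Overall: 2 Co³⁺(aq) + Pb(s) → 2 Co²⁺(aq) + Pb²⁺(aq)
Q = [Co²⁺]^2·[Pb²⁺] / ([Co³⁺]^2); log Q = -3.607.
E = E° − (0.0592/n) log Q = +1.99 − (0.0592/2)(-3.607) = +2.097 V.

+2.097 V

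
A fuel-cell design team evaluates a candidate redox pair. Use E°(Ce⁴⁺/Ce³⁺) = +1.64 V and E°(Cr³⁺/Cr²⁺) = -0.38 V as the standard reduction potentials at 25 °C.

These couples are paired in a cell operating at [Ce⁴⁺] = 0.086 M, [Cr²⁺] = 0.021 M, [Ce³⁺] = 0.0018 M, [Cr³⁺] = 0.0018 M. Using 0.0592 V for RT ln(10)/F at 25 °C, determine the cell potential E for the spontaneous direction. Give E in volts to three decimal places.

Ce⁴⁺/Ce³⁺ is the cathode (higher E°), Cr³⁺/Cr²⁺ the anode: E°cell = +1.64 − (-0.38) = +2.02 V, n = 1.
Overall: Ce⁴⁺(aq) + Cr²⁺(aq) → Ce³⁺(aq) + Cr³⁺(aq)
Q = [Ce³⁺]·[Cr³⁺] / ([Ce⁴⁺]·[Cr²⁺]); log Q = -2.746.
E = E° − (0.0592/n) log Q = +2.02 − (0.0592/1)(-2.746) = +2.183 V.

+2.183 V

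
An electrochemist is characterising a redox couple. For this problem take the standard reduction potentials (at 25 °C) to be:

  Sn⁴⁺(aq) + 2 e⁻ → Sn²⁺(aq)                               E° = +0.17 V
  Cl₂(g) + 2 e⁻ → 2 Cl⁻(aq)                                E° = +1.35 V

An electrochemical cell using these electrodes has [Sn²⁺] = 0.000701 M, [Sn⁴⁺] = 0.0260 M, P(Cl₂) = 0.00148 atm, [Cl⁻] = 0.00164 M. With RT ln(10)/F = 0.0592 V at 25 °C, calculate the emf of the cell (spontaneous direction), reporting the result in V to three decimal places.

+1.215 V

Cl₂/Cl⁻ is the cathode (higher E°), Sn⁴⁺/Sn²⁺ the anode: E°cell = +1.35 − (+0.17) = +1.18 V, n = 2.
Overall: Cl₂(g) + Sn²⁺(aq) → 2 Cl⁻(aq) + Sn⁴⁺(aq)
Q = [Cl⁻]^2·[Sn⁴⁺] / (P(Cl₂)·[Sn²⁺]); log Q = -1.171.
E = E° − (0.0592/n) log Q = +1.18 − (0.0592/2)(-1.171) = +1.215 V.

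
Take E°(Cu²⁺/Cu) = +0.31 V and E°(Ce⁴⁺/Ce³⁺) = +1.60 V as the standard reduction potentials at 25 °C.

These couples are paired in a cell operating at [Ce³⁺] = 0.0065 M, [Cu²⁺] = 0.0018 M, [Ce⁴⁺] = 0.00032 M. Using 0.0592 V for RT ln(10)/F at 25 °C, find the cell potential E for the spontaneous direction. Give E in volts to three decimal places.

Ce⁴⁺/Ce³⁺ is the cathode (higher E°), Cu²⁺/Cu the anode: E°cell = +1.60 − (+0.31) = +1.29 V, n = 2.
Overall: 2 Ce⁴⁺(aq) + Cu(s) → 2 Ce³⁺(aq) + Cu²⁺(aq)
Q = [Ce³⁺]^2·[Cu²⁺] / ([Ce⁴⁺]^2); log Q = -0.129.
E = E° − (0.0592/n) log Q = +1.29 − (0.0592/2)(-0.129) = +1.294 V.

+1.294 V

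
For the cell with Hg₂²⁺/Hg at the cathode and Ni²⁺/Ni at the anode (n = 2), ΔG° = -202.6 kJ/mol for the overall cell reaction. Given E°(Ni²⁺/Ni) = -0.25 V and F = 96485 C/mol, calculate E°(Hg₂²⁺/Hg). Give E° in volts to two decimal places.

E°cell = −ΔG°/(nF) = −(-202.6×10³)/((2)(96485)) = +1.050 V.
Since Hg₂²⁺/Hg is the cathode and Ni²⁺/Ni the anode, E°cell = E°(Hg₂²⁺/Hg) − E°(Ni²⁺/Ni).
So E°(Hg₂²⁺/Hg) = E°cell + E°(Ni²⁺/Ni) = +1.050 + (-0.25) = +0.80 V.

+0.80 V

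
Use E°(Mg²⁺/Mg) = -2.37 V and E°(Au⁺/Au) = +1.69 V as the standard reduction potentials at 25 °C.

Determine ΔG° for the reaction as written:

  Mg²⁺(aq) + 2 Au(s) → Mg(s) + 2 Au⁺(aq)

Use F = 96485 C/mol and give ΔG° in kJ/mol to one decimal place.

+783.5 kJ/mol

As written, Mg²⁺/Mg is reduced (cathode) and Au⁺/Au is oxidised (anode), so E°cell = (-2.37) − (+1.69) = -4.06 V.
Balancing electrons gives n = 2.
ΔG° = −nFE° = −(2)(96485)(-4.06) = 783,458 J = +783.5 kJ/mol.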